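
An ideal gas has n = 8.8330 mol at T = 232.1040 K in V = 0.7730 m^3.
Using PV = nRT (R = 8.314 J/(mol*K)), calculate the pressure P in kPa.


P = nRT/V = 8.8330 * 8.314 * 232.1040 / 0.7730
= 17045.1519 / 0.7730 = 22050.6493 Pa = 22.0506 kPa

22.0506 kPa


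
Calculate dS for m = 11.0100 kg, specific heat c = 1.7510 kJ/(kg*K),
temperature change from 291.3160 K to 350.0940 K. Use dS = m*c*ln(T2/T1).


T2/T1 = 1.2018
ln(T2/T1) = 0.1838
dS = 11.0100 * 1.7510 * 0.1838 = 3.5433 kJ/K

3.5433 kJ/K


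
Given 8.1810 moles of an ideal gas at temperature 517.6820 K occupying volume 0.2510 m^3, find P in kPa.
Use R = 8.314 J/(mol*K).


P = nRT/V = 8.1810 * 8.314 * 517.6820 / 0.2510
= 35211.0907 / 0.2510 = 140283.2297 Pa = 140.2832 kPa

140.2832 kPa


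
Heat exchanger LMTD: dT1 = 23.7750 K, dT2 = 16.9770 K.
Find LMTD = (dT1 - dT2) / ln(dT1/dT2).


dT1/dT2 = 1.4004
ln(dT1/dT2) = 0.3368
LMTD = 6.7980 / 0.3368 = 20.1856 K

20.1856 K


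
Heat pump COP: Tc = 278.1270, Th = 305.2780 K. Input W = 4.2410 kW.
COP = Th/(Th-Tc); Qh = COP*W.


COP = 305.2780 / 27.1510 = 11.2437
Qh = 11.2437 * 4.2410 = 47.6846 kW

COP = 11.2437, Qh = 47.6846 kW


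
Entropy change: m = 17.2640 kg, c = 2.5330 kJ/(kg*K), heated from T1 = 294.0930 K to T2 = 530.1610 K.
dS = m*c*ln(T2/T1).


T2/T1 = 1.8027
ln(T2/T1) = 0.5893
dS = 17.2640 * 2.5330 * 0.5893 = 25.7692 kJ/K

25.7692 kJ/K


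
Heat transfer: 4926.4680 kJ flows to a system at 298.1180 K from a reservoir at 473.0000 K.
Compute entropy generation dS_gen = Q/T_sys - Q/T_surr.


dS_sys = 4926.4680/298.1180 = 16.5252 kJ/K
dS_surr = -4926.4680/473.0000 = -10.4154 kJ/K
dS_gen = 16.5252 - 10.4154 = 6.1099 kJ/K (irreversible)

dS_gen = 6.1099 kJ/K, irreversible


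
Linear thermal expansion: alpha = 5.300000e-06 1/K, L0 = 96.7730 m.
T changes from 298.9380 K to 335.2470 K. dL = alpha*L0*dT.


dT = 36.3090 K
dL = 5.300000e-06 * 96.7730 * 36.3090 = 0.018623 m
L_final = 96.791623 m

dL = 0.018623 m


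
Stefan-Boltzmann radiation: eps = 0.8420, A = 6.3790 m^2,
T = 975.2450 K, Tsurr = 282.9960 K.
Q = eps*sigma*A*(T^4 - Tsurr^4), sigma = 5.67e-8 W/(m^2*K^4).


T^4 = 9.0460e+11
Tsurr^4 = 6.4139e+09
Q = 0.8420 * 5.67e-8 * 6.3790 * 8.9818e+11 = 273534.6975 W

273534.6975 W


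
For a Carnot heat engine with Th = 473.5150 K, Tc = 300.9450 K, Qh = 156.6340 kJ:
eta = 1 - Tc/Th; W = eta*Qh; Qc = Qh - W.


eta = 1 - 300.9450/473.5150 = 0.3644
W = 0.3644 * 156.6340 = 57.0844 kJ
Qc = 156.6340 - 57.0844 = 99.5496 kJ

eta = 36.4445%, W = 57.0844 kJ, Qc = 99.5496 kJ


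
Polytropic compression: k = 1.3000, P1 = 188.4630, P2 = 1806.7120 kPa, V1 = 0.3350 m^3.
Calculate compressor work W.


(k-1)/k = 0.2308
(P2/P1)^exp = 1.6848
W = 4.3333 * 188.4630 * 0.3350 * (1.6848 - 1) = 187.3399 kJ

187.3399 kJ


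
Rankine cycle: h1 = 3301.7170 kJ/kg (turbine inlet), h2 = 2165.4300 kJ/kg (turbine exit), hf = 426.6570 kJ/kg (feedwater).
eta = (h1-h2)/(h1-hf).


W = 1136.2870 kJ/kg
Q_in = 2875.0600 kJ/kg
eta = 0.3952 = 39.5222%

eta = 39.5222%


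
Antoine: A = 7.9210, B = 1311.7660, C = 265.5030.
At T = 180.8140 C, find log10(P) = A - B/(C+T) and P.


C+T = 446.3170
B/(C+T) = 2.9391
log10(P) = 7.9210 - 2.9391 = 4.9819
P = 10^4.9819 = 95920.0999 mmHg

95920.0999 mmHg


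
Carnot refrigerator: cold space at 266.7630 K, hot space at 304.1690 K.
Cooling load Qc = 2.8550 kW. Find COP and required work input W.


COP = 266.7630 / 37.4060 = 7.1316
W = 2.8550 / 7.1316 = 0.4003 kW

COP = 7.1316, W = 0.4003 kW


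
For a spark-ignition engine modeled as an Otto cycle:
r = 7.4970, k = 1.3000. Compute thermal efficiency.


r^(k-1) = 1.8301
eta = 1 - 1/1.8301 = 0.4536 = 45.3571%

45.3571%


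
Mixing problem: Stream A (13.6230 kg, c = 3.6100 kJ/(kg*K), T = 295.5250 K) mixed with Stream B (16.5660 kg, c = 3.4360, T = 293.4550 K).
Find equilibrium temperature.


num = 31237.3192
den = 106.0998
Tf = 294.4145 K

294.4145 K


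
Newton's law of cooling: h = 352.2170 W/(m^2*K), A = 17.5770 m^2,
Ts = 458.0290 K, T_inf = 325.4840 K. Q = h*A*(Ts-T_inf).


dT = 132.5450 K
Q = 352.2170 * 17.5770 * 132.5450 = 820575.2540 W

820575.2540 W


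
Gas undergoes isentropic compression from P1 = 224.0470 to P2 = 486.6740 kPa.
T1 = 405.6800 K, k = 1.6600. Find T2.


(k-1)/k = 0.3976
(P2/P1)^exp = 1.3613
T2 = 405.6800 * 1.3613 = 552.2445 K

552.2445 K


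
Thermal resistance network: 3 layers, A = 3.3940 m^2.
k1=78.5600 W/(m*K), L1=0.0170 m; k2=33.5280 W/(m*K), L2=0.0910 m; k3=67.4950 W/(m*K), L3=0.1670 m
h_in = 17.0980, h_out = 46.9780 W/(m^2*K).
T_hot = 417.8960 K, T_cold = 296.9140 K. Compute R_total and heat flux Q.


R_conv_in = 1/(17.0980*3.3940) = 0.0172
R_1 = 0.0170/(78.5600*3.3940) = 6.3758e-05
R_2 = 0.0910/(33.5280*3.3940) = 0.0008
R_3 = 0.1670/(67.4950*3.3940) = 0.0007
R_conv_out = 1/(46.9780*3.3940) = 0.0063
R_total = 0.0251 K/W
Q = 120.9820 / 0.0251 = 4820.6601 W

R_total = 0.0251 K/W, Q = 4820.6601 W


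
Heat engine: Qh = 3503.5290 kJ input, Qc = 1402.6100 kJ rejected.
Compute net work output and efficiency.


W = 3503.5290 - 1402.6100 = 2100.9190 kJ
eta = 2100.9190 / 3503.5290 = 0.5997 = 59.9658%

W = 2100.9190 kJ, eta = 59.9658%


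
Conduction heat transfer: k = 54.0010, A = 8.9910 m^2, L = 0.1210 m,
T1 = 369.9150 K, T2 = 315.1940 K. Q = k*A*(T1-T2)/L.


dT = 54.7210 K
Q = 54.0010 * 8.9910 * 54.7210 / 0.1210 = 219572.7569 W

219572.7569 W


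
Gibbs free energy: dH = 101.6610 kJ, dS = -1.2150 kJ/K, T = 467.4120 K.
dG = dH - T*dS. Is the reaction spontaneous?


T*dS = 467.4120 * -1.2150 = -567.9056 kJ
dG = 101.6610 + 567.9056 = 669.5666 kJ (non-spontaneous)

dG = 669.5666 kJ, non-spontaneous


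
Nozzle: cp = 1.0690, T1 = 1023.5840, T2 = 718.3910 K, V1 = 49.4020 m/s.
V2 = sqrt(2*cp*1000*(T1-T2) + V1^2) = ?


dT = 305.1930 K
2*cp*1000*dT = 652502.6340
V1^2 = 2440.5576
V2 = sqrt(654943.1916) = 809.2856 m/s

809.2856 m/s


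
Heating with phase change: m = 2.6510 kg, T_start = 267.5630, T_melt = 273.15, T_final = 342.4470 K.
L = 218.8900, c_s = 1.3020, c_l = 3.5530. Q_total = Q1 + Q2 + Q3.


Q1 (sensible, solid) = 2.6510 * 1.3020 * 5.5870 = 19.2841 kJ
Q2 (latent) = 2.6510 * 218.8900 = 580.2774 kJ
Q3 (sensible, liquid) = 2.6510 * 3.5530 * 69.2970 = 652.7087 kJ
Q_total = 1252.2701 kJ

1252.2701 kJ


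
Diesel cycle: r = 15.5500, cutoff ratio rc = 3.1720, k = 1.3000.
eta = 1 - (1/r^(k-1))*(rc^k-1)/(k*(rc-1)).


r^(k-1) = 2.2778
rc^k = 4.4847
eta = 0.4582 = 45.8195%

45.8195%


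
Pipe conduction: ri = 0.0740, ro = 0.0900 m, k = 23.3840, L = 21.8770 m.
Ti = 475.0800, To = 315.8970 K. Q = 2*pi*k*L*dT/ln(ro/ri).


dT = 159.1830 K
ln(ro/ri) = 0.1957
Q = 2*pi*23.3840*21.8770*159.1830 / 0.1957 = 2613926.5712 W

2613926.5712 W


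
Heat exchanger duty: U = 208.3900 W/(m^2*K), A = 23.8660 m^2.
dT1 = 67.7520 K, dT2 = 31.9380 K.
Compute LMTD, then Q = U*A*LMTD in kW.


LMTD = 47.6214 K
Q = 208.3900 * 23.8660 * 47.6214 = 236841.7813 W = 236.8418 kW

236.8418 kW


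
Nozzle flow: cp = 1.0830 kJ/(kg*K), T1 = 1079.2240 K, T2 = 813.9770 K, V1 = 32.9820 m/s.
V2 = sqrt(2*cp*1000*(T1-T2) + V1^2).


dT = 265.2470 K
2*cp*1000*dT = 574525.0020
V1^2 = 1087.8123
V2 = sqrt(575612.8143) = 758.6915 m/s

758.6915 m/s


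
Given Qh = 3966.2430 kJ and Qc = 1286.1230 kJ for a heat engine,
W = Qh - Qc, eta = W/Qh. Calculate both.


W = 3966.2430 - 1286.1230 = 2680.1200 kJ
eta = 2680.1200 / 3966.2430 = 0.6757 = 67.5733%

W = 2680.1200 kJ, eta = 67.5733%


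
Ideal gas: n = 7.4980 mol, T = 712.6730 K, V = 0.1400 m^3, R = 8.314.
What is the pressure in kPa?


P = nRT/V = 7.4980 * 8.314 * 712.6730 / 0.1400
= 44426.8746 / 0.1400 = 317334.8185 Pa = 317.3348 kPa

317.3348 kPa


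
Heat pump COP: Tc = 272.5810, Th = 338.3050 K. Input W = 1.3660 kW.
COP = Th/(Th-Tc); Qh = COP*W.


COP = 338.3050 / 65.7240 = 5.1474
Qh = 5.1474 * 1.3660 = 7.0313 kW

COP = 5.1474, Qh = 7.0313 kW


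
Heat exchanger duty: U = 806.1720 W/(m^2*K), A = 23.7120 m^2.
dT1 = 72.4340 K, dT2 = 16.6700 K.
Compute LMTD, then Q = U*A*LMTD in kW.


LMTD = 37.9588 K
Q = 806.1720 * 23.7120 * 37.9588 = 725619.2102 W = 725.6192 kW

725.6192 kW


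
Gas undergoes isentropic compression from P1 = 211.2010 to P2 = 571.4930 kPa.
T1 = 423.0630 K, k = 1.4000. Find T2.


(k-1)/k = 0.2857
(P2/P1)^exp = 1.3290
T2 = 423.0630 * 1.3290 = 562.2424 K

562.2424 K


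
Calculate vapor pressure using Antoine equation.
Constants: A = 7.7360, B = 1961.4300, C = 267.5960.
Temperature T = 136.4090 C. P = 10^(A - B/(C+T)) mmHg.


C+T = 404.0050
B/(C+T) = 4.8550
log10(P) = 7.7360 - 4.8550 = 2.8810
P = 10^2.8810 = 760.3881 mmHg

760.3881 mmHg


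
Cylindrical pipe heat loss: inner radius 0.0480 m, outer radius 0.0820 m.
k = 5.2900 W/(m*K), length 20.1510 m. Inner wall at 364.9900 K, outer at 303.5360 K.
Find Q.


dT = 61.4540 K
ln(ro/ri) = 0.5355
Q = 2*pi*5.2900*20.1510*61.4540 / 0.5355 = 76861.3547 W

76861.3547 W


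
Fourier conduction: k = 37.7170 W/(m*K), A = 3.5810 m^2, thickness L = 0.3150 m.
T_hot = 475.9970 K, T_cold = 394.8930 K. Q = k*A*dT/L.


dT = 81.1040 K
Q = 37.7170 * 3.5810 * 81.1040 / 0.3150 = 34775.4840 W

34775.4840 W


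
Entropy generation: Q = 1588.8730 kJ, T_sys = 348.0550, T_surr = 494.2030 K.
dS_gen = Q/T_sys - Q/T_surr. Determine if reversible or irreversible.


dS_sys = 1588.8730/348.0550 = 4.5650 kJ/K
dS_surr = -1588.8730/494.2030 = -3.2150 kJ/K
dS_gen = 4.5650 - 3.2150 = 1.3500 kJ/K (irreversible)

dS_gen = 1.3500 kJ/K, irreversible


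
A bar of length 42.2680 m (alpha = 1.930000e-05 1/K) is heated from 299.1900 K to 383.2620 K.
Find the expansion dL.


dT = 84.0720 K
dL = 1.930000e-05 * 42.2680 * 84.0720 = 0.068584 m
L_final = 42.336584 m

dL = 0.068584 m


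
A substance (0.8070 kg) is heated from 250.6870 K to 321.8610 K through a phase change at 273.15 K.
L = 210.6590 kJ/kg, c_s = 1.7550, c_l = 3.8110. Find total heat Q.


Q1 (sensible, solid) = 0.8070 * 1.7550 * 22.4630 = 31.8140 kJ
Q2 (latent) = 0.8070 * 210.6590 = 170.0018 kJ
Q3 (sensible, liquid) = 0.8070 * 3.8110 * 48.7110 = 149.8096 kJ
Q_total = 351.6254 kJ

351.6254 kJ


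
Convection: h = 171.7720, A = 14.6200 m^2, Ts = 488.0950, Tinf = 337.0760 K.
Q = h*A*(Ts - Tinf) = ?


dT = 151.0190 K
Q = 171.7720 * 14.6200 * 151.0190 = 379255.0175 W

379255.0175 W


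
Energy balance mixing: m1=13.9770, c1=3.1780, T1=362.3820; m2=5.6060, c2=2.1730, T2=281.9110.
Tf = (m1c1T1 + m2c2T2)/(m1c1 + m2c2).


num = 19530.8061
den = 56.6007
Tf = 345.0627 K

345.0627 K


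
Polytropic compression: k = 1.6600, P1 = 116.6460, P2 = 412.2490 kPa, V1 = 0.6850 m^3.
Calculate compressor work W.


(k-1)/k = 0.3976
(P2/P1)^exp = 1.6519
W = 2.5152 * 116.6460 * 0.6850 * (1.6519 - 1) = 131.0187 kJ

131.0187 kJ


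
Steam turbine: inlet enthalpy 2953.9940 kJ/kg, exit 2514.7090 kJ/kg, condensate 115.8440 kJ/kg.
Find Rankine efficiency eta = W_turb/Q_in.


W = 439.2850 kJ/kg
Q_in = 2838.1500 kJ/kg
eta = 0.1548 = 15.4779%

eta = 15.4779%


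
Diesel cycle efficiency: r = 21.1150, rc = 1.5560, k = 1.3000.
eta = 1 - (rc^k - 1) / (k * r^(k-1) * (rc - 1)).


r^(k-1) = 2.4968
rc^k = 1.7767
eta = 0.5696 = 56.9618%

56.9618%


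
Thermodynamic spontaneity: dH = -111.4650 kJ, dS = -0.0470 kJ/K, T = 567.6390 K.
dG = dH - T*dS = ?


T*dS = 567.6390 * -0.0470 = -26.6790 kJ
dG = -111.4650 + 26.6790 = -84.7860 kJ (spontaneous)

dG = -84.7860 kJ, spontaneous


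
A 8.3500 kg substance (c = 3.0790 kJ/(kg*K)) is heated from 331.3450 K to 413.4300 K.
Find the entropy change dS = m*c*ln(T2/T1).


T2/T1 = 1.2477
ln(T2/T1) = 0.2213
dS = 8.3500 * 3.0790 * 0.2213 = 5.6903 kJ/K

5.6903 kJ/K


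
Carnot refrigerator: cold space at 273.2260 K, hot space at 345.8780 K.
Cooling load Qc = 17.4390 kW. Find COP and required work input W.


COP = 273.2260 / 72.6520 = 3.7607
W = 17.4390 / 3.7607 = 4.6371 kW

COP = 3.7607, W = 4.6371 kW


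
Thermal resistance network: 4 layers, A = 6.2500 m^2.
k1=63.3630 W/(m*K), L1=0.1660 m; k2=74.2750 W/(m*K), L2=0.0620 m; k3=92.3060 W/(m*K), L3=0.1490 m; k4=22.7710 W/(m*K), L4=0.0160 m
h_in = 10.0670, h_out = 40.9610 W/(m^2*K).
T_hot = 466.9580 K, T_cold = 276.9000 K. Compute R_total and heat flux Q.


R_conv_in = 1/(10.0670*6.2500) = 0.0159
R_1 = 0.1660/(63.3630*6.2500) = 0.0004
R_2 = 0.0620/(74.2750*6.2500) = 0.0001
R_3 = 0.1490/(92.3060*6.2500) = 0.0003
R_4 = 0.0160/(22.7710*6.2500) = 0.0001
R_conv_out = 1/(40.9610*6.2500) = 0.0039
R_total = 0.0207 K/W
Q = 190.0580 / 0.0207 = 9171.3143 W

R_total = 0.0207 K/W, Q = 9171.3143 W


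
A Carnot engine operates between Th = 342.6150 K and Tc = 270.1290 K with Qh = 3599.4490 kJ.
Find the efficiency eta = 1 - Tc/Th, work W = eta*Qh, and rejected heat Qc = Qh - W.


eta = 1 - 270.1290/342.6150 = 0.2116
W = 0.2116 * 3599.4490 = 761.5243 kJ
Qc = 3599.4490 - 761.5243 = 2837.9247 kJ

eta = 21.1567%, W = 761.5243 kJ, Qc = 2837.9247 kJ


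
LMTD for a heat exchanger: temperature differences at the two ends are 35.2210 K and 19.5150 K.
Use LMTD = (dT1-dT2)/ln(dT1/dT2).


dT1/dT2 = 1.8048
ln(dT1/dT2) = 0.5905
LMTD = 15.7060 / 0.5905 = 26.5996 K

26.5996 K


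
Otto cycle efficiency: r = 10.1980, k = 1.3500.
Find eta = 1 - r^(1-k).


r^(k-1) = 2.2541
eta = 1 - 1/2.2541 = 0.5564 = 55.6371%

55.6371%


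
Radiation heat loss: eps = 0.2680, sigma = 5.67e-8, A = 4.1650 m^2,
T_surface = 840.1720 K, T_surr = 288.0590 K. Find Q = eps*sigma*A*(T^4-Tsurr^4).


T^4 = 4.9828e+11
Tsurr^4 = 6.8853e+09
Q = 0.2680 * 5.67e-8 * 4.1650 * 4.9139e+11 = 31100.1610 W

31100.1610 W


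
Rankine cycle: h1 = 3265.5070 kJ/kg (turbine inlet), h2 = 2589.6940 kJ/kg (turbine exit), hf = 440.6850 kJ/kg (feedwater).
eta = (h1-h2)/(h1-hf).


W = 675.8130 kJ/kg
Q_in = 2824.8220 kJ/kg
eta = 0.2392 = 23.9241%

eta = 23.9241%


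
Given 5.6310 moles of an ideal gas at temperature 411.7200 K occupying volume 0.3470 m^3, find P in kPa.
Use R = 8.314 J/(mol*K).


P = nRT/V = 5.6310 * 8.314 * 411.7200 / 0.3470
= 19275.1387 / 0.3470 = 55547.9501 Pa = 55.5480 kPa

55.5480 kPa


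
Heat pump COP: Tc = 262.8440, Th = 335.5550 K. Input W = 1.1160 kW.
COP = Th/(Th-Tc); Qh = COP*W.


COP = 335.5550 / 72.7110 = 4.6149
Qh = 4.6149 * 1.1160 = 5.1502 kW

COP = 4.6149, Qh = 5.1502 kW


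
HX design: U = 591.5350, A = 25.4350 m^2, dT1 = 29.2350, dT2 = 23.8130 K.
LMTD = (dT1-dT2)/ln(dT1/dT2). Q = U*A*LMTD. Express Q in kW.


LMTD = 26.4314 K
Q = 591.5350 * 25.4350 * 26.4314 = 397678.3935 W = 397.6784 kW

397.6784 kW


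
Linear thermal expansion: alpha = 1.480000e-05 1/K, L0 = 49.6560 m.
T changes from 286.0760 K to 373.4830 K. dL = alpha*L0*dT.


dT = 87.4070 K
dL = 1.480000e-05 * 49.6560 * 87.4070 = 0.064236 m
L_final = 49.720236 m

dL = 0.064236 m


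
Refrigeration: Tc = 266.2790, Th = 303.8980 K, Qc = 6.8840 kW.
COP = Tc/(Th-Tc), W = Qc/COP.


COP = 266.2790 / 37.6190 = 7.0783
W = 6.8840 / 7.0783 = 0.9725 kW

COP = 7.0783, W = 0.9725 kW


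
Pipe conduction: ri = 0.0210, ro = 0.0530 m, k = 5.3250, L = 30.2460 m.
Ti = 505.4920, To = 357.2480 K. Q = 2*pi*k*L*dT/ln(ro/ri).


dT = 148.2440 K
ln(ro/ri) = 0.9258
Q = 2*pi*5.3250*30.2460*148.2440 / 0.9258 = 162047.2614 W

162047.2614 W


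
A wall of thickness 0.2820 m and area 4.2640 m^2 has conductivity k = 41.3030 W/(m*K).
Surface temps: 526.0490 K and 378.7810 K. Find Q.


dT = 147.2680 K
Q = 41.3030 * 4.2640 * 147.2680 / 0.2820 = 91972.5174 W

91972.5174 W


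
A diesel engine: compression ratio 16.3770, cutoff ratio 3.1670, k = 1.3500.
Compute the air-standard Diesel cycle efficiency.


r^(k-1) = 2.6606
rc^k = 4.7411
eta = 0.5194 = 51.9361%

51.9361%


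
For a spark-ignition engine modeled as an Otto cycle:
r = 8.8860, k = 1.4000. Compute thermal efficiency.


r^(k-1) = 2.3960
eta = 1 - 1/2.3960 = 0.5826 = 58.2634%

58.2634%


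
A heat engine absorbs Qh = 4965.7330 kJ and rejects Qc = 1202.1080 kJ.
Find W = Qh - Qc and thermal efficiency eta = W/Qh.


W = 4965.7330 - 1202.1080 = 3763.6250 kJ
eta = 3763.6250 / 4965.7330 = 0.7579 = 75.7919%

W = 3763.6250 kJ, eta = 75.7919%


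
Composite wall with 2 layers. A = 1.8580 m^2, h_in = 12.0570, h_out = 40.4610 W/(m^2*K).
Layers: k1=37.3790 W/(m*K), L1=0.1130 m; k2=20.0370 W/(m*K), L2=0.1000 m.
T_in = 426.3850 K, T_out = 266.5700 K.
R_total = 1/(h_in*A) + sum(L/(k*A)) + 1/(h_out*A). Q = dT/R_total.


R_conv_in = 1/(12.0570*1.8580) = 0.0446
R_1 = 0.1130/(37.3790*1.8580) = 0.0016
R_2 = 0.1000/(20.0370*1.8580) = 0.0027
R_conv_out = 1/(40.4610*1.8580) = 0.0133
R_total = 0.0623 K/W
Q = 159.8150 / 0.0623 = 2567.1342 W

R_total = 0.0623 K/W, Q = 2567.1342 W


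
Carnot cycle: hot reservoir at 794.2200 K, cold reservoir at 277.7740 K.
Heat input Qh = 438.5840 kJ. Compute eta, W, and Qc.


eta = 1 - 277.7740/794.2200 = 0.6503
W = 0.6503 * 438.5840 = 285.1917 kJ
Qc = 438.5840 - 285.1917 = 153.3923 kJ

eta = 65.0256%, W = 285.1917 kJ, Qc = 153.3923 kJ


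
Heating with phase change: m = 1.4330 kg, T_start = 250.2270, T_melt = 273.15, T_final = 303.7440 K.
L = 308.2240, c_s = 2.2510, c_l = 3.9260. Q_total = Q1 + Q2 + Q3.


Q1 (sensible, solid) = 1.4330 * 2.2510 * 22.9230 = 73.9423 kJ
Q2 (latent) = 1.4330 * 308.2240 = 441.6850 kJ
Q3 (sensible, liquid) = 1.4330 * 3.9260 * 30.5940 = 172.1206 kJ
Q_total = 687.7479 kJ

687.7479 kJ


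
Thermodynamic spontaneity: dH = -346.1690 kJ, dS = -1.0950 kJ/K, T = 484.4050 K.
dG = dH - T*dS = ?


T*dS = 484.4050 * -1.0950 = -530.4235 kJ
dG = -346.1690 + 530.4235 = 184.2545 kJ (non-spontaneous)

dG = 184.2545 kJ, non-spontaneous


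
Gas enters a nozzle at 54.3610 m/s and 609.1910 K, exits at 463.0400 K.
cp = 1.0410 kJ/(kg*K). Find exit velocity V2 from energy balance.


dT = 146.1510 K
2*cp*1000*dT = 304286.3820
V1^2 = 2955.1183
V2 = sqrt(307241.5003) = 554.2937 m/s

554.2937 m/s


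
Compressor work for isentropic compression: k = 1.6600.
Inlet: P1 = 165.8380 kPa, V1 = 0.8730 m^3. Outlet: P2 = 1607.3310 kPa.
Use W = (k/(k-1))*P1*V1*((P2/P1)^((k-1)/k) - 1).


(k-1)/k = 0.3976
(P2/P1)^exp = 2.4671
W = 2.5152 * 165.8380 * 0.8730 * (2.4671 - 1) = 534.2325 kJ

534.2325 kJ


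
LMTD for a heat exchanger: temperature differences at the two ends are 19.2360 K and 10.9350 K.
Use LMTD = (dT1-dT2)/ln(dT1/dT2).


dT1/dT2 = 1.7591
ln(dT1/dT2) = 0.5648
LMTD = 8.3010 / 0.5648 = 14.6969 K

14.6969 K


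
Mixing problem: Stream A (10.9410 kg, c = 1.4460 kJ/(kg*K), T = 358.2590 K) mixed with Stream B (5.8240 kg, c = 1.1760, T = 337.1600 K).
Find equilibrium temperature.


num = 7977.1201
den = 22.6697
Tf = 351.8845 K

351.8845 K


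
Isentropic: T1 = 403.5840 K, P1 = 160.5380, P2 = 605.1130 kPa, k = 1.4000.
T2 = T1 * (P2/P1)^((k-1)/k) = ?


(k-1)/k = 0.2857
(P2/P1)^exp = 1.4610
T2 = 403.5840 * 1.4610 = 589.6296 K

589.6296 K


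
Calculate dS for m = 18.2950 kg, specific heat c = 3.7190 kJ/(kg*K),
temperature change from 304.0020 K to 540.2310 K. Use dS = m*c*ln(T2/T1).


T2/T1 = 1.7771
ln(T2/T1) = 0.5750
dS = 18.2950 * 3.7190 * 0.5750 = 39.1199 kJ/K

39.1199 kJ/K


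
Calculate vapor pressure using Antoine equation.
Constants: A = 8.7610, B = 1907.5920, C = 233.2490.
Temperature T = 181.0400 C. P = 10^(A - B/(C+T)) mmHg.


C+T = 414.2890
B/(C+T) = 4.6045
log10(P) = 8.7610 - 4.6045 = 4.1565
P = 10^4.1565 = 14338.5127 mmHg

14338.5127 mmHg


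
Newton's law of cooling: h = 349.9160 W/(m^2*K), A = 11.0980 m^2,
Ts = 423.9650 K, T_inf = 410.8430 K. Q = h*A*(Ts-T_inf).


dT = 13.1220 K
Q = 349.9160 * 11.0980 * 13.1220 = 50957.5519 W

50957.5519 W


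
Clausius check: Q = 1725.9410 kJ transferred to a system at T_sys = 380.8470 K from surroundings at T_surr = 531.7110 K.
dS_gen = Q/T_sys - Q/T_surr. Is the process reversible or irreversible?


dS_sys = 1725.9410/380.8470 = 4.5318 kJ/K
dS_surr = -1725.9410/531.7110 = -3.2460 kJ/K
dS_gen = 4.5318 - 3.2460 = 1.2858 kJ/K (irreversible)

dS_gen = 1.2858 kJ/K, irreversible


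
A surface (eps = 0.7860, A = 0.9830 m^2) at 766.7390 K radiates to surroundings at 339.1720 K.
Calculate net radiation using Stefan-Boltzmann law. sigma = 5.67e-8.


T^4 = 3.4561e+11
Tsurr^4 = 1.3234e+10
Q = 0.7860 * 5.67e-8 * 0.9830 * 3.3238e+11 = 14561.0702 W

14561.0702 W


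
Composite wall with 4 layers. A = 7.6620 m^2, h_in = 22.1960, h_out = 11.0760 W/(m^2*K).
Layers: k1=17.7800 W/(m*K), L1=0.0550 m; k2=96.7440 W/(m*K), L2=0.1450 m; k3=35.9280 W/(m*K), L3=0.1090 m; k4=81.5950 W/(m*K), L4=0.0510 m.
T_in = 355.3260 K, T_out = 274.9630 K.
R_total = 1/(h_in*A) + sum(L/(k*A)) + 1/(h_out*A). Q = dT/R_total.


R_conv_in = 1/(22.1960*7.6620) = 0.0059
R_1 = 0.0550/(17.7800*7.6620) = 0.0004
R_2 = 0.1450/(96.7440*7.6620) = 0.0002
R_3 = 0.1090/(35.9280*7.6620) = 0.0004
R_4 = 0.0510/(81.5950*7.6620) = 8.1576e-05
R_conv_out = 1/(11.0760*7.6620) = 0.0118
R_total = 0.0187 K/W
Q = 80.3630 / 0.0187 = 4288.2053 W

R_total = 0.0187 K/W, Q = 4288.2053 W


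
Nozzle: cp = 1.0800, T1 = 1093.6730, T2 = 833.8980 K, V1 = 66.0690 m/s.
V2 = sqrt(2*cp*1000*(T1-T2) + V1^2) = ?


dT = 259.7750 K
2*cp*1000*dT = 561114.0000
V1^2 = 4365.1128
V2 = sqrt(565479.1128) = 751.9835 m/s

751.9835 m/s


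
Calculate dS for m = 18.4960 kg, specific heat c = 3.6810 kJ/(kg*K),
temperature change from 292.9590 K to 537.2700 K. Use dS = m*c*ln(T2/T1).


T2/T1 = 1.8339
ln(T2/T1) = 0.6065
dS = 18.4960 * 3.6810 * 0.6065 = 41.2906 kJ/K

41.2906 kJ/K


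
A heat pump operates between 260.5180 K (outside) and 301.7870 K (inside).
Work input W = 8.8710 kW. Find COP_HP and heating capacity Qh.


COP = 301.7870 / 41.2690 = 7.3127
Qh = 7.3127 * 8.8710 = 64.8708 kW

COP = 7.3127, Qh = 64.8708 kW


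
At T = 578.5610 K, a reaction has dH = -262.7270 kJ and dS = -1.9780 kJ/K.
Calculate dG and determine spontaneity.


T*dS = 578.5610 * -1.9780 = -1144.3937 kJ
dG = -262.7270 + 1144.3937 = 881.6667 kJ (non-spontaneous)

dG = 881.6667 kJ, non-spontaneous


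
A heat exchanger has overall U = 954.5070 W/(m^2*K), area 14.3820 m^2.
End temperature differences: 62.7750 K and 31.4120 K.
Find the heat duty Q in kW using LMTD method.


LMTD = 45.2982 K
Q = 954.5070 * 14.3820 * 45.2982 = 621841.4832 W = 621.8415 kW

621.8415 kW


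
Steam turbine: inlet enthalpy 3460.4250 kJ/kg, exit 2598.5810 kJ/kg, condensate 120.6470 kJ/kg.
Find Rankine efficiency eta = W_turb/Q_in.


W = 861.8440 kJ/kg
Q_in = 3339.7780 kJ/kg
eta = 0.2581 = 25.8054%

eta = 25.8054%


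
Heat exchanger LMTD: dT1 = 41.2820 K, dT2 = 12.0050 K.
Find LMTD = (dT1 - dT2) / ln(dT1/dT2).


dT1/dT2 = 3.4387
ln(dT1/dT2) = 1.2351
LMTD = 29.2770 / 1.2351 = 23.7041 K

23.7041 K


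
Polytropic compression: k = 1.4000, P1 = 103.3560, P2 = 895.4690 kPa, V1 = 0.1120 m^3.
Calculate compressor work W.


(k-1)/k = 0.2857
(P2/P1)^exp = 1.8532
W = 3.5000 * 103.3560 * 0.1120 * (1.8532 - 1) = 34.5672 kJ

34.5672 kJ


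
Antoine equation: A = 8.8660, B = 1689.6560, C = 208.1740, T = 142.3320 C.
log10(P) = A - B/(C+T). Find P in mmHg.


C+T = 350.5060
B/(C+T) = 4.8206
log10(P) = 8.8660 - 4.8206 = 4.0454
P = 10^4.0454 = 11101.4745 mmHg

11101.4745 mmHg


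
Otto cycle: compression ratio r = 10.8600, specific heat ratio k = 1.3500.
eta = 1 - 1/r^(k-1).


r^(k-1) = 2.3043
eta = 1 - 1/2.3043 = 0.5660 = 56.6030%

56.6030%


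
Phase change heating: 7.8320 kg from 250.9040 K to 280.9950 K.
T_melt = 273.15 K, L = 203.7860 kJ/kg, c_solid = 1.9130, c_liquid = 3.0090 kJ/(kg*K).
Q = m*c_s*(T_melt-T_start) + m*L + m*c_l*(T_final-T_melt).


Q1 (sensible, solid) = 7.8320 * 1.9130 * 22.2460 = 333.3033 kJ
Q2 (latent) = 7.8320 * 203.7860 = 1596.0520 kJ
Q3 (sensible, liquid) = 7.8320 * 3.0090 * 7.8450 = 184.8791 kJ
Q_total = 2114.2343 kJ

2114.2343 kJ


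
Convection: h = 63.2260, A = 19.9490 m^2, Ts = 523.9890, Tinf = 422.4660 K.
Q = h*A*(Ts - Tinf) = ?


dT = 101.5230 K
Q = 63.2260 * 19.9490 * 101.5230 = 128050.5004 W

128050.5004 W


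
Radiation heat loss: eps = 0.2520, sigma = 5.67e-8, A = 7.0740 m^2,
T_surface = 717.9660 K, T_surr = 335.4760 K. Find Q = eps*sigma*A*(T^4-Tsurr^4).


T^4 = 2.6571e+11
Tsurr^4 = 1.2666e+10
Q = 0.2520 * 5.67e-8 * 7.0740 * 2.5305e+11 = 25577.1633 W

25577.1633 W


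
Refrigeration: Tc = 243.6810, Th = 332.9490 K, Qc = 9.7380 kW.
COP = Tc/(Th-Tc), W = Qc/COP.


COP = 243.6810 / 89.2680 = 2.7298
W = 9.7380 / 2.7298 = 3.5673 kW

COP = 2.7298, W = 3.5673 kW


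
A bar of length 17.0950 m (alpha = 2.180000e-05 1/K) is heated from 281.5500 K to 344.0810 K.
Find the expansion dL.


dT = 62.5310 K
dL = 2.180000e-05 * 17.0950 * 62.5310 = 0.023303 m
L_final = 17.118303 m

dL = 0.023303 m


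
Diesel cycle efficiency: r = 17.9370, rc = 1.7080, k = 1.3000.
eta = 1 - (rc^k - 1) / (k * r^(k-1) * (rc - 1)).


r^(k-1) = 2.3775
rc^k = 2.0056
eta = 0.5405 = 54.0481%

54.0481%


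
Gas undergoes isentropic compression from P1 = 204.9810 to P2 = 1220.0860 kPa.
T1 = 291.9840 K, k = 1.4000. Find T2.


(k-1)/k = 0.2857
(P2/P1)^exp = 1.6647
T2 = 291.9840 * 1.6647 = 486.0661 K

486.0661 K


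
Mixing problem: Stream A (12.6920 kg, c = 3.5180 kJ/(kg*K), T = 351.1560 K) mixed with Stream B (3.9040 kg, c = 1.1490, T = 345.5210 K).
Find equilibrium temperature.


num = 17229.1777
den = 49.1362
Tf = 350.6416 K

350.6416 K


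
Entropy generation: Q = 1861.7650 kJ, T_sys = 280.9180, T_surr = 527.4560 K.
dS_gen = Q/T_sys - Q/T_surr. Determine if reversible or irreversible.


dS_sys = 1861.7650/280.9180 = 6.6274 kJ/K
dS_surr = -1861.7650/527.4560 = -3.5297 kJ/K
dS_gen = 6.6274 - 3.5297 = 3.0977 kJ/K (irreversible)

dS_gen = 3.0977 kJ/K, irreversible


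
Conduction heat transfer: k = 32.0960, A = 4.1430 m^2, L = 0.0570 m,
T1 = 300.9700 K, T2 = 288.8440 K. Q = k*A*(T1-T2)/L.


dT = 12.1260 K
Q = 32.0960 * 4.1430 * 12.1260 / 0.0570 = 28288.4110 W

28288.4110 W


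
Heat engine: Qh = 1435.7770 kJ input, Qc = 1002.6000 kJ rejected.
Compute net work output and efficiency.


W = 1435.7770 - 1002.6000 = 433.1770 kJ
eta = 433.1770 / 1435.7770 = 0.3017 = 30.1702%

W = 433.1770 kJ, eta = 30.1702%


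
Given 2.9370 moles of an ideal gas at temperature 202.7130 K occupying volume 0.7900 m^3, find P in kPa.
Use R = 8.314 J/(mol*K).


P = nRT/V = 2.9370 * 8.314 * 202.7130 / 0.7900
= 4949.8902 / 0.7900 = 6265.6838 Pa = 6.2657 kPa

6.2657 kPa


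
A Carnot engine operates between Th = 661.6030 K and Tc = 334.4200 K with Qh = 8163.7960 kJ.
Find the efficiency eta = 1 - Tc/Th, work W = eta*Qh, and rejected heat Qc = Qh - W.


eta = 1 - 334.4200/661.6030 = 0.4945
W = 0.4945 * 8163.7960 = 4037.2478 kJ
Qc = 8163.7960 - 4037.2478 = 4126.5482 kJ

eta = 49.4531%, W = 4037.2478 kJ, Qc = 4126.5482 kJ


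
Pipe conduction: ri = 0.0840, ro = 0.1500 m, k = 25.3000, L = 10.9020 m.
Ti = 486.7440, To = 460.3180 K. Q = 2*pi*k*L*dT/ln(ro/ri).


dT = 26.4260 K
ln(ro/ri) = 0.5798
Q = 2*pi*25.3000*10.9020*26.4260 / 0.5798 = 78985.2384 W

78985.2384 W


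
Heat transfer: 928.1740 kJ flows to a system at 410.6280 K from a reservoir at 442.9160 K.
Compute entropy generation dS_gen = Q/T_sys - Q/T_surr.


dS_sys = 928.1740/410.6280 = 2.2604 kJ/K
dS_surr = -928.1740/442.9160 = -2.0956 kJ/K
dS_gen = 2.2604 - 2.0956 = 0.1648 kJ/K (irreversible)

dS_gen = 0.1648 kJ/K, irreversible


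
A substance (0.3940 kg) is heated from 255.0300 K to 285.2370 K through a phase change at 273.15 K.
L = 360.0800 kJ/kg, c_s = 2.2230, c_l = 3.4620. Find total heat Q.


Q1 (sensible, solid) = 0.3940 * 2.2230 * 18.1200 = 15.8706 kJ
Q2 (latent) = 0.3940 * 360.0800 = 141.8715 kJ
Q3 (sensible, liquid) = 0.3940 * 3.4620 * 12.0870 = 16.4870 kJ
Q_total = 174.2291 kJ

174.2291 kJ


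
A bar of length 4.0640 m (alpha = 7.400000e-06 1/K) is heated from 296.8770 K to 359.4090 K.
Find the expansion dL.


dT = 62.5320 K
dL = 7.400000e-06 * 4.0640 * 62.5320 = 0.001881 m
L_final = 4.065881 m

dL = 0.001881 m


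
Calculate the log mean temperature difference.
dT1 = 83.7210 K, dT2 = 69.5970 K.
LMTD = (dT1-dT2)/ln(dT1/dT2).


dT1/dT2 = 1.2029
ln(dT1/dT2) = 0.1848
LMTD = 14.1240 / 0.1848 = 76.4417 K

76.4417 K


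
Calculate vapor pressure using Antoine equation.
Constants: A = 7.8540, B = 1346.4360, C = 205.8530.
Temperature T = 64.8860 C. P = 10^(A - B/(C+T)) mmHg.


C+T = 270.7390
B/(C+T) = 4.9732
log10(P) = 7.8540 - 4.9732 = 2.8808
P = 10^2.8808 = 759.9969 mmHg

759.9969 mmHg


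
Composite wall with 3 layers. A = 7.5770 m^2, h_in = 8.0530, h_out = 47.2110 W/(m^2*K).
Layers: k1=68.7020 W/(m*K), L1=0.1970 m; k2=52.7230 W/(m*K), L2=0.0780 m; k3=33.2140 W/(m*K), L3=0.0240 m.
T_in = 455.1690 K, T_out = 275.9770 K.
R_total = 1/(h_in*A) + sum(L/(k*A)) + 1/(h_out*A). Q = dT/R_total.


R_conv_in = 1/(8.0530*7.5770) = 0.0164
R_1 = 0.1970/(68.7020*7.5770) = 0.0004
R_2 = 0.0780/(52.7230*7.5770) = 0.0002
R_3 = 0.0240/(33.2140*7.5770) = 9.5366e-05
R_conv_out = 1/(47.2110*7.5770) = 0.0028
R_total = 0.0199 K/W
Q = 179.1920 / 0.0199 = 9025.8133 W

R_total = 0.0199 K/W, Q = 9025.8133 W


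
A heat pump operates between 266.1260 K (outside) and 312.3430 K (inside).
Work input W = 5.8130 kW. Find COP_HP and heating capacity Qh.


COP = 312.3430 / 46.2170 = 6.7582
Qh = 6.7582 * 5.8130 = 39.2853 kW

COP = 6.7582, Qh = 39.2853 kW


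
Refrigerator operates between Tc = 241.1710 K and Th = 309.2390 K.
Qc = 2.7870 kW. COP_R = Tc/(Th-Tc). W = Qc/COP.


COP = 241.1710 / 68.0680 = 3.5431
W = 2.7870 / 3.5431 = 0.7866 kW

COP = 3.5431, W = 0.7866 kW


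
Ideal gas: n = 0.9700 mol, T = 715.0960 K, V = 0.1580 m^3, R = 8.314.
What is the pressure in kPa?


P = nRT/V = 0.9700 * 8.314 * 715.0960 / 0.1580
= 5766.9489 / 0.1580 = 36499.6766 Pa = 36.4997 kPa

36.4997 kPa


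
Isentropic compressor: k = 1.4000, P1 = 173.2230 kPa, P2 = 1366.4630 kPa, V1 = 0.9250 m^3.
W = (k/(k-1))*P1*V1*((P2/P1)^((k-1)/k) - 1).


(k-1)/k = 0.2857
(P2/P1)^exp = 1.8042
W = 3.5000 * 173.2230 * 0.9250 * (1.8042 - 1) = 451.0003 kJ

451.0003 kJ


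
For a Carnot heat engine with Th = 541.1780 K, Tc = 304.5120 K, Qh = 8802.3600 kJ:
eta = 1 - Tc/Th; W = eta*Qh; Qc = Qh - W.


eta = 1 - 304.5120/541.1780 = 0.4373
W = 0.4373 * 8802.3600 = 3849.4161 kJ
Qc = 8802.3600 - 3849.4161 = 4952.9439 kJ

eta = 43.7316%, W = 3849.4161 kJ, Qc = 4952.9439 kJ


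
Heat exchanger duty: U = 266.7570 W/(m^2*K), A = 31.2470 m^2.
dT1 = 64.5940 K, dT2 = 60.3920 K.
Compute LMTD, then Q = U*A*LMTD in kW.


LMTD = 62.4694 K
Q = 266.7570 * 31.2470 * 62.4694 = 520705.0857 W = 520.7051 kW

520.7051 kW


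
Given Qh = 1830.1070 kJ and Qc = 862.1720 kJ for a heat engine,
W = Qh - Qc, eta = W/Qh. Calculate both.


W = 1830.1070 - 862.1720 = 967.9350 kJ
eta = 967.9350 / 1830.1070 = 0.5289 = 52.8895%

W = 967.9350 kJ, eta = 52.8895%


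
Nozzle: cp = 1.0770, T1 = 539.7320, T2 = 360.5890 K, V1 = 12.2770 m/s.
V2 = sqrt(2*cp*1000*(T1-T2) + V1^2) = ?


dT = 179.1430 K
2*cp*1000*dT = 385874.0220
V1^2 = 150.7247
V2 = sqrt(386024.7467) = 621.3089 m/s

621.3089 m/s


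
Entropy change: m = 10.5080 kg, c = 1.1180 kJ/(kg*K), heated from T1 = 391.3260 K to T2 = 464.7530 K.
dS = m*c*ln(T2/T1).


T2/T1 = 1.1876
ln(T2/T1) = 0.1720
dS = 10.5080 * 1.1180 * 0.1720 = 2.0202 kJ/K

2.0202 kJ/K


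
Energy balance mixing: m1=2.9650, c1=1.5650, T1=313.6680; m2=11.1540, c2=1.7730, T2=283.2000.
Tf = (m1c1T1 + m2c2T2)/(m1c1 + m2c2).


num = 7056.0652
den = 24.4163
Tf = 288.9903 K

288.9903 K


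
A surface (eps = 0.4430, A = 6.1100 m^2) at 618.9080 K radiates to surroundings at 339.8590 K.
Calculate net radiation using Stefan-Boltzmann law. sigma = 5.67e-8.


T^4 = 1.4673e+11
Tsurr^4 = 1.3341e+10
Q = 0.4430 * 5.67e-8 * 6.1100 * 1.3338e+11 = 20470.6369 W

20470.6369 W


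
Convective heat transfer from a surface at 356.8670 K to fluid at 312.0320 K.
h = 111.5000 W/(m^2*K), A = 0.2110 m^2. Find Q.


dT = 44.8350 K
Q = 111.5000 * 0.2110 * 44.8350 = 1054.8106 W

1054.8106 W


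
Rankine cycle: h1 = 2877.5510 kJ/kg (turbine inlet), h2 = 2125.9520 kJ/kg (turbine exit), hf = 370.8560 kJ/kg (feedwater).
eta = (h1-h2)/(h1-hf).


W = 751.5990 kJ/kg
Q_in = 2506.6950 kJ/kg
eta = 0.2998 = 29.9837%

eta = 29.9837%


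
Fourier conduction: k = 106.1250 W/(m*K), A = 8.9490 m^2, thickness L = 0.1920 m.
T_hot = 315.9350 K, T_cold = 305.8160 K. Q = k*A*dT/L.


dT = 10.1190 K
Q = 106.1250 * 8.9490 * 10.1190 / 0.1920 = 50052.8232 W

50052.8232 W


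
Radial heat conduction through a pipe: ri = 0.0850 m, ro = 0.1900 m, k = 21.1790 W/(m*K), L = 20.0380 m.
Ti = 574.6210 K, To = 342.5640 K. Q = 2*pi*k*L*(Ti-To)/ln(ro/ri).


dT = 232.0570 K
ln(ro/ri) = 0.8044
Q = 2*pi*21.1790*20.0380*232.0570 / 0.8044 = 769266.7822 W

769266.7822 W


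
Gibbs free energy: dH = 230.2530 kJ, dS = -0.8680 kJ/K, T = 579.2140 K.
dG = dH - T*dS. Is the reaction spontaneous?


T*dS = 579.2140 * -0.8680 = -502.7578 kJ
dG = 230.2530 + 502.7578 = 733.0108 kJ (non-spontaneous)

dG = 733.0108 kJ, non-spontaneous


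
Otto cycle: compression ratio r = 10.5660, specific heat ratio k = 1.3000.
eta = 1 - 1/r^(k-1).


r^(k-1) = 2.0285
eta = 1 - 1/2.0285 = 0.5070 = 50.7023%

50.7023%


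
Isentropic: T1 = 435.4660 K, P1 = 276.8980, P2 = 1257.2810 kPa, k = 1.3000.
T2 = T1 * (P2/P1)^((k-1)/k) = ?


(k-1)/k = 0.2308
(P2/P1)^exp = 1.4179
T2 = 435.4660 * 1.4179 = 617.4412 K

617.4412 K


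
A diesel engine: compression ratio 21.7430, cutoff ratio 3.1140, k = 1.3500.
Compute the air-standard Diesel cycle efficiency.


r^(k-1) = 2.9381
rc^k = 4.6343
eta = 0.5666 = 56.6574%

56.6574%


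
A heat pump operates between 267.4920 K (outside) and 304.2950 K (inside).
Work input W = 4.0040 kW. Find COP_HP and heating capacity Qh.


COP = 304.2950 / 36.8030 = 8.2682
Qh = 8.2682 * 4.0040 = 33.1059 kW

COP = 8.2682, Qh = 33.1059 kW


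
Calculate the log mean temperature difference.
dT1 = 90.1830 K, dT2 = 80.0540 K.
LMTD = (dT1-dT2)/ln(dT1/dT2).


dT1/dT2 = 1.1265
ln(dT1/dT2) = 0.1191
LMTD = 10.1290 / 0.1191 = 85.0180 K

85.0180 K


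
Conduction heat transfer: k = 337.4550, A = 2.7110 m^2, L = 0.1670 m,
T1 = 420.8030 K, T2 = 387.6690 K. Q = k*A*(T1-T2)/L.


dT = 33.1340 K
Q = 337.4550 * 2.7110 * 33.1340 / 0.1670 = 181510.9299 W

181510.9299 W


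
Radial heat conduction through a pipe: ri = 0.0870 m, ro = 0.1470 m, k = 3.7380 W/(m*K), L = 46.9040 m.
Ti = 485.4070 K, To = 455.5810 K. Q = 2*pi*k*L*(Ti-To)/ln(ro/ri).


dT = 29.8260 K
ln(ro/ri) = 0.5245
Q = 2*pi*3.7380*46.9040*29.8260 / 0.5245 = 62640.9460 W

62640.9460 W


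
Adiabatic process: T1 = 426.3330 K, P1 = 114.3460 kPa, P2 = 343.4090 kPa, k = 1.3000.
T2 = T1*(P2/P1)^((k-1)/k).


(k-1)/k = 0.2308
(P2/P1)^exp = 1.2889
T2 = 426.3330 * 1.2889 = 549.4930 K

549.4930 K


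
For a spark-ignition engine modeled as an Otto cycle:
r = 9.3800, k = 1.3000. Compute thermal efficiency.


r^(k-1) = 1.9573
eta = 1 - 1/1.9573 = 0.4891 = 48.9096%

48.9096%


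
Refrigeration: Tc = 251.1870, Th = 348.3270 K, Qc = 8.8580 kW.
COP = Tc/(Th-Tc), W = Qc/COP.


COP = 251.1870 / 97.1400 = 2.5858
W = 8.8580 / 2.5858 = 3.4256 kW

COP = 2.5858, W = 3.4256 kW


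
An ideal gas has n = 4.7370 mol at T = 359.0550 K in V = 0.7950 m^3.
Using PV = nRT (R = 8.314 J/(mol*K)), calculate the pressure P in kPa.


P = nRT/V = 4.7370 * 8.314 * 359.0550 / 0.7950
= 14140.8131 / 0.7950 = 17787.1864 Pa = 17.7872 kPa

17.7872 kPa


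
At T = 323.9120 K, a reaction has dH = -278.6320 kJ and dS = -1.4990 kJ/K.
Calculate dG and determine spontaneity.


T*dS = 323.9120 * -1.4990 = -485.5441 kJ
dG = -278.6320 + 485.5441 = 206.9121 kJ (non-spontaneous)

dG = 206.9121 kJ, non-spontaneous


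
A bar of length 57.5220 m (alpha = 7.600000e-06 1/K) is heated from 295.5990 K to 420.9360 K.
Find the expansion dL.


dT = 125.3370 K
dL = 7.600000e-06 * 57.5220 * 125.3370 = 0.054793 m
L_final = 57.576793 m

dL = 0.054793 m


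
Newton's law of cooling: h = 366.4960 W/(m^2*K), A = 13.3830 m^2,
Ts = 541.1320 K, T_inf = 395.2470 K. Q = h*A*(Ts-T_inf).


dT = 145.8850 K
Q = 366.4960 * 13.3830 * 145.8850 = 715539.0775 W

715539.0775 W


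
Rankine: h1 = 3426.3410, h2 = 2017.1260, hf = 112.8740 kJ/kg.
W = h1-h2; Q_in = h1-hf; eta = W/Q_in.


W = 1409.2150 kJ/kg
Q_in = 3313.4670 kJ/kg
eta = 0.4253 = 42.5299%

eta = 42.5299%


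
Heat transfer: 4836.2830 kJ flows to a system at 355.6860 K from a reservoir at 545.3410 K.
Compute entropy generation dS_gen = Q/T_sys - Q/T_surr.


dS_sys = 4836.2830/355.6860 = 13.5971 kJ/K
dS_surr = -4836.2830/545.3410 = -8.8684 kJ/K
dS_gen = 13.5971 - 8.8684 = 4.7287 kJ/K (irreversible)

dS_gen = 4.7287 kJ/K, irreversible


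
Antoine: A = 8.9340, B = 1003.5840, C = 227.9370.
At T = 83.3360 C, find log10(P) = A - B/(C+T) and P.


C+T = 311.2730
B/(C+T) = 3.2241
log10(P) = 8.9340 - 3.2241 = 5.7099
P = 10^5.7099 = 512710.2310 mmHg

512710.2310 mmHg


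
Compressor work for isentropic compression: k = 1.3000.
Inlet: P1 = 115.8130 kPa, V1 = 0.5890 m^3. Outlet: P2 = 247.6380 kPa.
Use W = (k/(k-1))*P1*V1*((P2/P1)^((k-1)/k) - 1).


(k-1)/k = 0.2308
(P2/P1)^exp = 1.1917
W = 4.3333 * 115.8130 * 0.5890 * (1.1917 - 1) = 56.6659 kJ

56.6659 kJ


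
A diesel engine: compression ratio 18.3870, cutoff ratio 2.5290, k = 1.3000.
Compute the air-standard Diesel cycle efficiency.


r^(k-1) = 2.3953
rc^k = 3.3407
eta = 0.5084 = 50.8373%

50.8373%


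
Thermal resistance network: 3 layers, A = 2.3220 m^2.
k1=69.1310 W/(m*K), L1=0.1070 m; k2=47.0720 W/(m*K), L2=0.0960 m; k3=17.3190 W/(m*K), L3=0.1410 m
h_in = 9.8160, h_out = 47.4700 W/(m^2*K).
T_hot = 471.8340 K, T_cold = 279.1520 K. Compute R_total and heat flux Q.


R_conv_in = 1/(9.8160*2.3220) = 0.0439
R_1 = 0.1070/(69.1310*2.3220) = 0.0007
R_2 = 0.0960/(47.0720*2.3220) = 0.0009
R_3 = 0.1410/(17.3190*2.3220) = 0.0035
R_conv_out = 1/(47.4700*2.3220) = 0.0091
R_total = 0.0580 K/W
Q = 192.6820 / 0.0580 = 3322.2764 W

R_total = 0.0580 K/W, Q = 3322.2764 W


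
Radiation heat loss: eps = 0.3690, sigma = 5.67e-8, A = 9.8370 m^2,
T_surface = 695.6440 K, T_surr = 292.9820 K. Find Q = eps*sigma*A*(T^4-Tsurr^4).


T^4 = 2.3418e+11
Tsurr^4 = 7.3682e+09
Q = 0.3690 * 5.67e-8 * 9.8370 * 2.2681e+11 = 46680.5523 W

46680.5523 W


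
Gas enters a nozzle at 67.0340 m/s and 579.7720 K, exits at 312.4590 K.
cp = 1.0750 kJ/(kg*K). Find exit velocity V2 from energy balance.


dT = 267.3130 K
2*cp*1000*dT = 574722.9500
V1^2 = 4493.5572
V2 = sqrt(579216.5072) = 761.0627 m/s

761.0627 m/s


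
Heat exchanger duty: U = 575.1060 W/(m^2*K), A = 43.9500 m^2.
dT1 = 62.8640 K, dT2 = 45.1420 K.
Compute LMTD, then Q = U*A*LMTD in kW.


LMTD = 53.5148 K
Q = 575.1060 * 43.9500 * 53.5148 = 1352635.7700 W = 1352.6358 kW

1352.6358 kW


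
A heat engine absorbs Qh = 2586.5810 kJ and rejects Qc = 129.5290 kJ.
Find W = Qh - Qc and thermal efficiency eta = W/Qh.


W = 2586.5810 - 129.5290 = 2457.0520 kJ
eta = 2457.0520 / 2586.5810 = 0.9499 = 94.9923%

W = 2457.0520 kJ, eta = 94.9923%


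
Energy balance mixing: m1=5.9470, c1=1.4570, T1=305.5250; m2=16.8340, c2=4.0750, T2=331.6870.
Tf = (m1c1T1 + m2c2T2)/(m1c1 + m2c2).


num = 25400.5539
den = 77.2633
Tf = 328.7530 K

328.7530 K


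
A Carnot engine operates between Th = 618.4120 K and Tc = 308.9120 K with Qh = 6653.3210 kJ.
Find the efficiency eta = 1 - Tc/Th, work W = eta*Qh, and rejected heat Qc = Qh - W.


eta = 1 - 308.9120/618.4120 = 0.5005
W = 0.5005 * 6653.3210 = 3329.8236 kJ
Qc = 6653.3210 - 3329.8236 = 3323.4974 kJ

eta = 50.0475%, W = 3329.8236 kJ, Qc = 3323.4974 kJ


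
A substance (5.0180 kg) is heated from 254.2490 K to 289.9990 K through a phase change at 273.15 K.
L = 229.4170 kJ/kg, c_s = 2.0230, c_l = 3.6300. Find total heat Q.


Q1 (sensible, solid) = 5.0180 * 2.0230 * 18.9010 = 191.8719 kJ
Q2 (latent) = 5.0180 * 229.4170 = 1151.2145 kJ
Q3 (sensible, liquid) = 5.0180 * 3.6300 * 16.8490 = 306.9103 kJ
Q_total = 1649.9966 kJ

1649.9966 kJ


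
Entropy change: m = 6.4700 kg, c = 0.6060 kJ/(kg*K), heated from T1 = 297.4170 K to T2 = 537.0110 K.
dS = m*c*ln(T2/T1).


T2/T1 = 1.8056
ln(T2/T1) = 0.5909
dS = 6.4700 * 0.6060 * 0.5909 = 2.3167 kJ/K

2.3167 kJ/K
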